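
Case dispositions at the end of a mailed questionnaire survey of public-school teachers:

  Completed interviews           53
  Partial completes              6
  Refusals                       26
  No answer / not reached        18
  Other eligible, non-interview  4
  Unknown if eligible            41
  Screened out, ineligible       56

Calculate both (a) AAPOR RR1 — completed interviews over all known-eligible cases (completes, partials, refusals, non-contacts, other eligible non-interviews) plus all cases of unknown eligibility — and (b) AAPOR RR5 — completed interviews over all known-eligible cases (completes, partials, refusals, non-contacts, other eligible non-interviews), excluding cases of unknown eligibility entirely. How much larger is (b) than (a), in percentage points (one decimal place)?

13.7

Num → 53
Denominator → 53 + 6 + 26 + 18 + 4 + 41 = 148
RR1 = 53 / 148 = 0.3581
Denominator → 53 + 6 + 26 + 18 + 4 = 107
RR5 = 53 / 107 = 0.4953
Difference = 49.53 − 35.81 = 13.72 percentage points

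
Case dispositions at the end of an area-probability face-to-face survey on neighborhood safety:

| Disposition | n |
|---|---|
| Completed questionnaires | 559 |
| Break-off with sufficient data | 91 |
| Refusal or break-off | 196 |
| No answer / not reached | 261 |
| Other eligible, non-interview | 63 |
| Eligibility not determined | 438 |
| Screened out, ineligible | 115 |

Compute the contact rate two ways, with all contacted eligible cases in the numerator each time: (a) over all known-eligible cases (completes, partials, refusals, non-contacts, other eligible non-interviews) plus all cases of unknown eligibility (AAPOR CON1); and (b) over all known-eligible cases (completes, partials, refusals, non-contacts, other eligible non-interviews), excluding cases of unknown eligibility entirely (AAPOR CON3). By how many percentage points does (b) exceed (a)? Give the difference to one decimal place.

Num = 559 + 91 + 196 + 63 = 909
Denominator = 559 + 91 + 196 + 261 + 63 + 438 = 1608
CON1 = 909 / 1608 = 0.5653
Denominator = 559 + 91 + 196 + 261 + 63 = 1170
CON3 = 909 / 1170 = 0.7769
Difference = 77.69 − 56.53 = 21.16 percentage points

21.2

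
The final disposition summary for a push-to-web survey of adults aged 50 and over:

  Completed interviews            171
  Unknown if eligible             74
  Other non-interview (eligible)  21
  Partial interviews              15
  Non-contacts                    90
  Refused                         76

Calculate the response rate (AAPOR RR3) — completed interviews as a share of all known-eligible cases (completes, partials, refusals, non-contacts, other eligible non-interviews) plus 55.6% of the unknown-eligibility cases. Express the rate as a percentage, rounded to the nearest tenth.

Numerator → 171
Known eligible → 171 + 15 + 76 + 90 + 21 = 373
e × U → 0.5560 × 74 = 41.14
Base → 373 + 41.14 = 414.14
RR3 = 171 / 414.14 = 0.4129

41.3%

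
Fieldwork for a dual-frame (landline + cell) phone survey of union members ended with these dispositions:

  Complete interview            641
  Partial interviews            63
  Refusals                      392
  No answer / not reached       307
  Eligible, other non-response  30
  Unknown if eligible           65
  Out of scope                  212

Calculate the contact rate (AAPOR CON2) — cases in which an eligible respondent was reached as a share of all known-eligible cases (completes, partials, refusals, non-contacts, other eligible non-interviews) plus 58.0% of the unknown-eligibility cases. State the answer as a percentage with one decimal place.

Top → 641 + 63 + 392 + 30 = 1126
Known eligible → 641 + 63 + 392 + 307 + 30 = 1433
Eligible share of unknowns → 0.5800 × 65 = 37.70
Denom → 1433 + 37.70 = 1470.70
CON2 = 1126 / 1470.70 = 0.7656

76.6%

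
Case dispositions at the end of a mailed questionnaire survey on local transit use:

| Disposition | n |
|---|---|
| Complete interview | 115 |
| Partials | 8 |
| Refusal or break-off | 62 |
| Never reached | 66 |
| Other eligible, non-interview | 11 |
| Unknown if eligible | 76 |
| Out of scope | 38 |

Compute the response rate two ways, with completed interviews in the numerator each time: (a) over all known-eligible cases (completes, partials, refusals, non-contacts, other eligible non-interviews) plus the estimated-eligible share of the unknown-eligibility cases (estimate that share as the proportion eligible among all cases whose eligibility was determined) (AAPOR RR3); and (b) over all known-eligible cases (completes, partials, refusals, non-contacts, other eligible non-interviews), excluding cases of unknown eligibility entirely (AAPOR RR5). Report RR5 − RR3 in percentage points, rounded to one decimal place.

Num: 115
Determined eligible: 115 + 8 + 62 + 66 + 11 = 262
e = 262 / (262 + 38) = 262 / 300 = 0.8733
Eligible share of unknowns: 0.8733 × 76 = 66.37
Denom: 262 + 66.37 = 328.37
RR3 = 115 / 328.37 = 0.3502
Denom: 115 + 8 + 62 + 66 + 11 = 262
RR5 = 115 / 262 = 0.4389
Difference = 43.89 − 35.02 = 8.87 percentage points

8.9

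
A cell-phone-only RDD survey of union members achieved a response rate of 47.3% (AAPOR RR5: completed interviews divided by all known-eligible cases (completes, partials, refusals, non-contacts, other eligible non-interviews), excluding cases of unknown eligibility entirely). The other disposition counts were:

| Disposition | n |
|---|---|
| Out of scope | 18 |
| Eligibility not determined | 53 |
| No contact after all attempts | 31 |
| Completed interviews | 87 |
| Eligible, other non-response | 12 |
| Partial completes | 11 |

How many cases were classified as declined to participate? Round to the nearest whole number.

43

RR5 = 87 / D = 0.473
D = 87 / 0.473 = 183.9
Remaining denominator categories sum to 141
declined to participate = 183.9 − 141 ≈ 43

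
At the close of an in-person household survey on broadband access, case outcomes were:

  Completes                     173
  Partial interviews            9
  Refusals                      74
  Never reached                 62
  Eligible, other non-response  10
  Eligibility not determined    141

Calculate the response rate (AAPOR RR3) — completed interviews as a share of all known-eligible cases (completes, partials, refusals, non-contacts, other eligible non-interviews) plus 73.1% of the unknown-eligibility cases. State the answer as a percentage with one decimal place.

Num = 173
Determined eligible = 173 + 9 + 74 + 62 + 10 = 328
Eligible share of unknowns = 0.7310 × 141 = 103.07
Denominator = 328 + 103.07 = 431.07
RR3 = 173 / 431.07 = 0.4013

40.1%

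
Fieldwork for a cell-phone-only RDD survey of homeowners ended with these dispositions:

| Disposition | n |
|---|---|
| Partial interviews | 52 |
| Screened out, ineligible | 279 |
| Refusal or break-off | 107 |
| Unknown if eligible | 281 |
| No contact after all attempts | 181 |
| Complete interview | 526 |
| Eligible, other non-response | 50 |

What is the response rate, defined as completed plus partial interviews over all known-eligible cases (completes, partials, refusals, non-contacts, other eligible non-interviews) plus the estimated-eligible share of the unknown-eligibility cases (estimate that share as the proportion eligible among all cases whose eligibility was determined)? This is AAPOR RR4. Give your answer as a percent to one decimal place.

Numerator: 526 + 52 = 578
Eligible (known): 526 + 52 + 107 + 181 + 50 = 916
e = 916 / (916 + 279) = 916 / 1195 = 0.7665
Estimated eligible among unknowns: 0.7665 × 281 = 215.39
Base: 916 + 215.39 = 1131.39
RR4 = 578 / 1131.39 = 0.5109

51.1%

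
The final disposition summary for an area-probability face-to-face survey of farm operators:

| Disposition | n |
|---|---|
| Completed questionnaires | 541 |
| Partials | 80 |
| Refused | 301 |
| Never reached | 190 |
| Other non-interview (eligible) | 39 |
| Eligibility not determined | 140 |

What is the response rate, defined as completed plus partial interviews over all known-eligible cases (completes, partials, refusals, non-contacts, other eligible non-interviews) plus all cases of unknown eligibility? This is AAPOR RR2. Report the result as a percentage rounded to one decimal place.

Top = 541 + 80 = 621
Base = 541 + 80 + 301 + 190 + 39 + 140 = 1291
RR2 = 621 / 1291 = 0.4810

48.1%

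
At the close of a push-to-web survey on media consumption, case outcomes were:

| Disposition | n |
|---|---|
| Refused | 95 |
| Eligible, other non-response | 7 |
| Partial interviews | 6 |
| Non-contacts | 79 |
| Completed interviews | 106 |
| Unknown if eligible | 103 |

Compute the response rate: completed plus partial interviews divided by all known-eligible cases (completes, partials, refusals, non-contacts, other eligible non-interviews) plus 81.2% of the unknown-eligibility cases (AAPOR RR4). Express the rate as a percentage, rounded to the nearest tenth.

Num: 106 + 6 = 112
Known eligible: 106 + 6 + 95 + 79 + 7 = 293
Eligible share of unknowns: 0.8120 × 103 = 83.64
Denom: 293 + 83.64 = 376.64
RR4 = 112 / 376.64 = 0.2974

29.7%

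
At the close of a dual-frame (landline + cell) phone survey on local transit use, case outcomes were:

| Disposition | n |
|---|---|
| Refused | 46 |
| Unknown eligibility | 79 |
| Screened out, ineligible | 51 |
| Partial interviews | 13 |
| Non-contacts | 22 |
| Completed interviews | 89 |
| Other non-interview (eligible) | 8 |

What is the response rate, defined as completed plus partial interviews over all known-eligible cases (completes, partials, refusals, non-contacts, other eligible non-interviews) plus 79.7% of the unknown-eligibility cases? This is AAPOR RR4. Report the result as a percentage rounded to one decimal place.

42.3%

Num: 89 + 13 = 102
Known eligible: 89 + 13 + 46 + 22 + 8 = 178
e × U: 0.7970 × 79 = 62.96
Denom: 178 + 62.96 = 240.96
RR4 = 102 / 240.96 = 0.4233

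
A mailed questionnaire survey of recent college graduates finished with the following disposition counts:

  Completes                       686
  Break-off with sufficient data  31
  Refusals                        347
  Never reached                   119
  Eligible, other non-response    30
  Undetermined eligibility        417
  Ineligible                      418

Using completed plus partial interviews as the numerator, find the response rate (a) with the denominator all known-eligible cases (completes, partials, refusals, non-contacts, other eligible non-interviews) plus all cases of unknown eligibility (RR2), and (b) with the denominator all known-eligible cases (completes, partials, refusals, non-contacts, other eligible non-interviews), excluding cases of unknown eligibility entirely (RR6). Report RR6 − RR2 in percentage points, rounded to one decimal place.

15.1

Top = 686 + 31 = 717
Base = 686 + 31 + 347 + 119 + 30 + 417 = 1630
RR2 = 717 / 1630 = 0.4399
Base = 686 + 31 + 347 + 119 + 30 = 1213
RR6 = 717 / 1213 = 0.5911
Difference = 59.11 − 43.99 = 15.12 percentage points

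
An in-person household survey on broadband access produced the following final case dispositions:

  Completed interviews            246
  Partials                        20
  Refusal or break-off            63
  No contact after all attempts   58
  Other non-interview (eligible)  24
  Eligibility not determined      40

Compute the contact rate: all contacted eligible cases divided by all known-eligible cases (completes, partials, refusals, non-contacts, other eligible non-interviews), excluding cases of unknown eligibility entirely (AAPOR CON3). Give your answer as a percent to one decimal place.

85.9%

Top: 246 + 20 + 63 + 24 = 353
Denominator: 246 + 20 + 63 + 58 + 24 = 411
CON3 = 353 / 411 = 0.8589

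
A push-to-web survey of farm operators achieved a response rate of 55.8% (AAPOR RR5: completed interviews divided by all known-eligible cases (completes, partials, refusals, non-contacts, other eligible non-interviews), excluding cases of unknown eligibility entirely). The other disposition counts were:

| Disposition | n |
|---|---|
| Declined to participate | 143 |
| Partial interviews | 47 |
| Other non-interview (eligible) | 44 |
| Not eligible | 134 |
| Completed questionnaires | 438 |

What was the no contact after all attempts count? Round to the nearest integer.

RR5 = 438 / D = 0.558
D = 438 / 0.558 = 784.9
Other denominator terms total 672
no contact after all attempts = 784.9 − 672 ≈ 113

113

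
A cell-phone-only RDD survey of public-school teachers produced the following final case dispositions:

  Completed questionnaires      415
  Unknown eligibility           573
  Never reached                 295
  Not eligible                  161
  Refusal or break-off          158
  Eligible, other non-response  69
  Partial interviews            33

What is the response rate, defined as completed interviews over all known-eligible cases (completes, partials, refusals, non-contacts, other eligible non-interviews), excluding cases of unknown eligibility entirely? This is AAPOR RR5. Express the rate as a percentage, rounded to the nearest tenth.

Numerator = 415
Denominator = 415 + 33 + 158 + 295 + 69 = 970
RR5 = 415 / 970 = 0.4278

42.8%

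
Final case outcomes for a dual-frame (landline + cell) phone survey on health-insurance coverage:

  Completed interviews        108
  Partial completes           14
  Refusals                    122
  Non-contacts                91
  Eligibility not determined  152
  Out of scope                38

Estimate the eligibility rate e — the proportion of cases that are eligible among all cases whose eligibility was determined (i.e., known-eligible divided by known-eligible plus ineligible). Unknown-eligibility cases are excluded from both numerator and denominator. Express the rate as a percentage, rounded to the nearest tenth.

89.8%

Known eligible → 108 + 14 + 122 + 91 = 335
e = 335 / (335 + 38) = 335 / 373 = 0.8981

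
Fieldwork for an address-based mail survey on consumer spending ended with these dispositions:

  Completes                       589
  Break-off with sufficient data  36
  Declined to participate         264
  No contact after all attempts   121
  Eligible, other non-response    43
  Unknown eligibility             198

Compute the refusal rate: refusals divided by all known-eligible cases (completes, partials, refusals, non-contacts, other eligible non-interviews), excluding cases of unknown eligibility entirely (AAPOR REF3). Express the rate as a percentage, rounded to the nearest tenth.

25.1%

Num = 264
Denom = 589 + 36 + 264 + 121 + 43 = 1053
REF3 = 264 / 1053 = 0.2507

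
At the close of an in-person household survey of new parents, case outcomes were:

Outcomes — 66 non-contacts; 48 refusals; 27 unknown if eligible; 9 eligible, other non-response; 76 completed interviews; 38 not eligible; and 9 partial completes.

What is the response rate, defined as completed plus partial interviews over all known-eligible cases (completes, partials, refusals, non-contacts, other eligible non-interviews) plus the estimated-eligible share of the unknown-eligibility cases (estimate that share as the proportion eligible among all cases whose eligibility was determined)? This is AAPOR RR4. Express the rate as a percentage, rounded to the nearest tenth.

36.8%

Top: 76 + 9 = 85
Eligible (known): 76 + 9 + 48 + 66 + 9 = 208
e = 208 / (208 + 38) = 208 / 246 = 0.8455
e × U: 0.8455 × 27 = 22.83
Denominator: 208 + 22.83 = 230.83
RR4 = 85 / 230.83 = 0.3682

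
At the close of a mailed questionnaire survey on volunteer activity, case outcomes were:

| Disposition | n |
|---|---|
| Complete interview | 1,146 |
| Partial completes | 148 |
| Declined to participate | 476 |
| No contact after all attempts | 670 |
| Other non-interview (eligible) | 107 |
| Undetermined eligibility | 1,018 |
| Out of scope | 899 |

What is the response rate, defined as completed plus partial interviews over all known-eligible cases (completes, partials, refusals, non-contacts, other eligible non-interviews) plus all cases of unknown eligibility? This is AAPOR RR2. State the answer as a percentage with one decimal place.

Numerator → 1146 + 148 = 1294
Denom → 1146 + 148 + 476 + 670 + 107 + 1018 = 3565
RR2 = 1294 / 3565 = 0.3630

36.3%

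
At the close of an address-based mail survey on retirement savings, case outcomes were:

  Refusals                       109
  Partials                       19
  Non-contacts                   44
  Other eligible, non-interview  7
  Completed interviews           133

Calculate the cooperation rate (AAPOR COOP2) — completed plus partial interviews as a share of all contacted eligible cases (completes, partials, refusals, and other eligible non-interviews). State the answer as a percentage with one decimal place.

56.7%

Numerator: 133 + 19 = 152
Denom: 133 + 19 + 109 + 7 = 268
COOP2 = 152 / 268 = 0.5672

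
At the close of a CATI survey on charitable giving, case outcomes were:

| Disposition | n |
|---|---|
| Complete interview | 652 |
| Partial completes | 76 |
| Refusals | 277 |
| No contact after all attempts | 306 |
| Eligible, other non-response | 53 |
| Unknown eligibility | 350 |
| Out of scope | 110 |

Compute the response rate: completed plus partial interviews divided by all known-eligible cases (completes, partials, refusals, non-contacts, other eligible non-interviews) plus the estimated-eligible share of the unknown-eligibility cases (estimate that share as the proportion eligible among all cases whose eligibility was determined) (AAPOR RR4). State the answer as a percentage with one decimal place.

43.1%

Numerator: 652 + 76 = 728
Eligible (known): 652 + 76 + 277 + 306 + 53 = 1364
e = 1364 / (1364 + 110) = 1364 / 1474 = 0.9254
Estimated eligible among unknowns: 0.9254 × 350 = 323.89
Denom: 1364 + 323.89 = 1687.89
RR4 = 728 / 1687.89 = 0.4313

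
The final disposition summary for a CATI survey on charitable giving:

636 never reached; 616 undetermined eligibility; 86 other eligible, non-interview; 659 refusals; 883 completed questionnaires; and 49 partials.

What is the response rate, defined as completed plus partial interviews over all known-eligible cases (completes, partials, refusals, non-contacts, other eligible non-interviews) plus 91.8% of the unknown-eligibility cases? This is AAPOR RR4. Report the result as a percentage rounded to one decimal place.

Numerator → 883 + 49 = 932
Determined eligible → 883 + 49 + 659 + 636 + 86 = 2313
Eligible share of unknowns → 0.9180 × 616 = 565.49
Base → 2313 + 565.49 = 2878.49
RR4 = 932 / 2878.49 = 0.3238

32.4%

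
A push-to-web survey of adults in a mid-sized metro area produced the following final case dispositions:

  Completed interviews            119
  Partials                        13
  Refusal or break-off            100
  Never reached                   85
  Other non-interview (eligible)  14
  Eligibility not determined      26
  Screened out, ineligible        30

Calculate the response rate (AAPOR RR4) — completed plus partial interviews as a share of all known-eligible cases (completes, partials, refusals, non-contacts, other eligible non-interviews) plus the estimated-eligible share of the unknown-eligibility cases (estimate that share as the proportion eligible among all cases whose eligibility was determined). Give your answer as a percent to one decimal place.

37.2%

Numerator: 119 + 13 = 132
Determined eligible: 119 + 13 + 100 + 85 + 14 = 331
e = 331 / (331 + 30) = 331 / 361 = 0.9169
e × U: 0.9169 × 26 = 23.84
Base: 331 + 23.84 = 354.84
RR4 = 132 / 354.84 = 0.3720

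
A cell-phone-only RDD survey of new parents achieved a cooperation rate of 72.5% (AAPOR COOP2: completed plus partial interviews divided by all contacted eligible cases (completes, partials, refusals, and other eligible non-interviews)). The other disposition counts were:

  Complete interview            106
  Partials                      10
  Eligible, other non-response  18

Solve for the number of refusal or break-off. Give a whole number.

Numerator: 106 + 10 = 116
COOP2 = 116 / D = 0.725
D = 116 / 0.725 = 160.0
Rest of base = 134
refusal or break-off = 160.0 − 134 ≈ 26

26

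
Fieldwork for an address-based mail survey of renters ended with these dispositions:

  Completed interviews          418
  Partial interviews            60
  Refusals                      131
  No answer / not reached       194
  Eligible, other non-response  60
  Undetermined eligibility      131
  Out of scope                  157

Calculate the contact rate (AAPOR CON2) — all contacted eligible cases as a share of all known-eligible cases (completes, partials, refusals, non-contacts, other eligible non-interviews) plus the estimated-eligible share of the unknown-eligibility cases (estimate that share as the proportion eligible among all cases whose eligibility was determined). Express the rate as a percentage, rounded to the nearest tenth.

Numerator: 418 + 60 + 131 + 60 = 669
Eligible (known): 418 + 60 + 131 + 194 + 60 = 863
e = 863 / (863 + 157) = 863 / 1020 = 0.8461
e × U: 0.8461 × 131 = 110.84
Denom: 863 + 110.84 = 973.84
CON2 = 669 / 973.84 = 0.6870

68.7%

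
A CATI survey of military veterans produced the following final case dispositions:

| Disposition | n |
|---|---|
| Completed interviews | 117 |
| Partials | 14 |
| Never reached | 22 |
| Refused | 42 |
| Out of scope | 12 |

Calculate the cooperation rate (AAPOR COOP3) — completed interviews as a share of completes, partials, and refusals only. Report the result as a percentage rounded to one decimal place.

Num = 117
Denominator = 117 + 14 + 42 = 173
COOP3 = 117 / 173 = 0.6763

67.6%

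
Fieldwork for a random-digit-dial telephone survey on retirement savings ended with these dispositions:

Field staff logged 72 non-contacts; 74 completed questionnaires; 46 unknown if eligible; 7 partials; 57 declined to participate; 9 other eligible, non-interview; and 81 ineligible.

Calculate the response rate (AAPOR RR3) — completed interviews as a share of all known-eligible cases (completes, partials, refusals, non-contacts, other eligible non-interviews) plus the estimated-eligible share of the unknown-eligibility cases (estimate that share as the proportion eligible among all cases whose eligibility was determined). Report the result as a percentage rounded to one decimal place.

Num: 74
Determined eligible: 74 + 7 + 57 + 72 + 9 = 219
e = 219 / (219 + 81) = 219 / 300 = 0.7300
e × U: 0.7300 × 46 = 33.58
Denominator: 219 + 33.58 = 252.58
RR3 = 74 / 252.58 = 0.2930

29.3%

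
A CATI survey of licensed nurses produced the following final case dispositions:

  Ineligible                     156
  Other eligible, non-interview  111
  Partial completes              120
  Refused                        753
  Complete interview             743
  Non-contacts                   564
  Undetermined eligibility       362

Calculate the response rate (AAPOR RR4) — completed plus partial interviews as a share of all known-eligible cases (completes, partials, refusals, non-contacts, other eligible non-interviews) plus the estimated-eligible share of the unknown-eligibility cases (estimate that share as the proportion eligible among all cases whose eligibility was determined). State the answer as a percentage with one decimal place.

32.8%

Numerator: 743 + 120 = 863
Known eligible: 743 + 120 + 753 + 564 + 111 = 2291
e = 2291 / (2291 + 156) = 2291 / 2447 = 0.9362
Eligible share of unknowns: 0.9362 × 362 = 338.90
Denom: 2291 + 338.90 = 2629.90
RR4 = 863 / 2629.90 = 0.3281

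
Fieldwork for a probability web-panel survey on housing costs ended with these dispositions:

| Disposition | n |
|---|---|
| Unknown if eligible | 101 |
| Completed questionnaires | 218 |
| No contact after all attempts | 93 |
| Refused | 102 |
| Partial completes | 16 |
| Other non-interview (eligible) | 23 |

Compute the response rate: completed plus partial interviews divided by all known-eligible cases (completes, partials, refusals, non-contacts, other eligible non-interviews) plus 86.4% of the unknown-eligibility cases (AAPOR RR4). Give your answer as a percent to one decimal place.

43.4%

Num → 218 + 16 = 234
Determined eligible → 218 + 16 + 102 + 93 + 23 = 452
Eligible share of unknowns → 0.8640 × 101 = 87.26
Base → 452 + 87.26 = 539.26
RR4 = 234 / 539.26 = 0.4339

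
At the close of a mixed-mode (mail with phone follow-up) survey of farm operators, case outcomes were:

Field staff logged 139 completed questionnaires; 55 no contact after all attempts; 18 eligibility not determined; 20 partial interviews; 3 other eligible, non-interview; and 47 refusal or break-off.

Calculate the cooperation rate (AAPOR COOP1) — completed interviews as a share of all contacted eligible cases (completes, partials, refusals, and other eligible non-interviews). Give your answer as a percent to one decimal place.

Top = 139
Denom = 139 + 20 + 47 + 3 = 209
COOP1 = 139 / 209 = 0.6651

66.5%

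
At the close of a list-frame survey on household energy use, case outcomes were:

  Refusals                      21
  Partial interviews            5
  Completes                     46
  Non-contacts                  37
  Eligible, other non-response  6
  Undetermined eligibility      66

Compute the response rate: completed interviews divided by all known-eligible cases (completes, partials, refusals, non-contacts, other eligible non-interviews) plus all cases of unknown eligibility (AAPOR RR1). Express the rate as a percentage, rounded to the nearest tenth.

Top → 46
Base → 46 + 5 + 21 + 37 + 6 + 66 = 181
RR1 = 46 / 181 = 0.2541

25.4%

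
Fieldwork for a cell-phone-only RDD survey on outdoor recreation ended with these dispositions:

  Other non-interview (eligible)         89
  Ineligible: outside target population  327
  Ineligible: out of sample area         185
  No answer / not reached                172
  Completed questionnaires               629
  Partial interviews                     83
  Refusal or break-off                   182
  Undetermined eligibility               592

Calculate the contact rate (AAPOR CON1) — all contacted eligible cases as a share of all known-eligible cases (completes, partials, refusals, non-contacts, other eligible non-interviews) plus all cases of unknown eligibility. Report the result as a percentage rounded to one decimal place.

56.3%

Out of scope = 327 + 185 = 512
Num: 629 + 83 + 182 + 89 = 983
Base: 629 + 83 + 182 + 172 + 89 + 592 = 1747
CON1 = 983 / 1747 = 0.5627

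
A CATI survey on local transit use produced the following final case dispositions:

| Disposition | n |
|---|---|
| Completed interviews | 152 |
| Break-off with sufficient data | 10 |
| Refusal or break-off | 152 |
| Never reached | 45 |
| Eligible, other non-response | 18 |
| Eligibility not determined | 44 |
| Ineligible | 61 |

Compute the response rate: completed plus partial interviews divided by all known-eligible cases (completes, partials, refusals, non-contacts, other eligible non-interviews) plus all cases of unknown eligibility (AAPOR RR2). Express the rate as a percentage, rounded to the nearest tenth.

Numerator: 152 + 10 = 162
Base: 152 + 10 + 152 + 45 + 18 + 44 = 421
RR2 = 162 / 421 = 0.3848

38.5%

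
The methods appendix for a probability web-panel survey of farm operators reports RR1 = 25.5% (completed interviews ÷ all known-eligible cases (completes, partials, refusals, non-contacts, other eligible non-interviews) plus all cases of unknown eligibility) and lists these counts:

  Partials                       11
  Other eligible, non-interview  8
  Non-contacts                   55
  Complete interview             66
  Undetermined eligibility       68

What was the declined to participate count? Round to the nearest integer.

51

RR1 = 66 / D = 0.255
D = 66 / 0.255 = 258.8
Rest of base = 208
declined to participate = 258.8 − 208 ≈ 51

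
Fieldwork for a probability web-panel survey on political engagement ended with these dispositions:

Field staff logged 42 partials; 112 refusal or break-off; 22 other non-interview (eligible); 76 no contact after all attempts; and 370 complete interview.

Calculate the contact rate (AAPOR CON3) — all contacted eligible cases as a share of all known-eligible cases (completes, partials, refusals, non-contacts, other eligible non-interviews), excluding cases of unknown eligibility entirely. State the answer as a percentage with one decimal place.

87.8%

Numerator = 370 + 42 + 112 + 22 = 546
Denominator = 370 + 42 + 112 + 76 + 22 = 622
CON3 = 546 / 622 = 0.8778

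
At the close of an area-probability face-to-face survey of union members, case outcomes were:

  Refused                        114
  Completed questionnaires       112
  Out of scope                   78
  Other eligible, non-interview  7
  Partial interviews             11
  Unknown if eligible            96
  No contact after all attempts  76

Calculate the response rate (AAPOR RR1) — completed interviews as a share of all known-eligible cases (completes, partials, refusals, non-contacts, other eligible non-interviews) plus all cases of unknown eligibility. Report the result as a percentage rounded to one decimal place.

Numerator → 112
Denom → 112 + 11 + 114 + 76 + 7 + 96 = 416
RR1 = 112 / 416 = 0.2692

26.9%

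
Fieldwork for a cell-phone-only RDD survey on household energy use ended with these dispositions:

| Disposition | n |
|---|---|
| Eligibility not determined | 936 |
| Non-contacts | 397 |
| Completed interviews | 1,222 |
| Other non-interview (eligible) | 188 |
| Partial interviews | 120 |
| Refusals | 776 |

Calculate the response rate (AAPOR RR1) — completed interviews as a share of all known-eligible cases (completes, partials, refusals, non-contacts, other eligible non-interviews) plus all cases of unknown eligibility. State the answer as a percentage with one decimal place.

33.6%

Numerator: 1222
Base: 1222 + 120 + 776 + 397 + 188 + 936 = 3639
RR1 = 1222 / 3639 = 0.3358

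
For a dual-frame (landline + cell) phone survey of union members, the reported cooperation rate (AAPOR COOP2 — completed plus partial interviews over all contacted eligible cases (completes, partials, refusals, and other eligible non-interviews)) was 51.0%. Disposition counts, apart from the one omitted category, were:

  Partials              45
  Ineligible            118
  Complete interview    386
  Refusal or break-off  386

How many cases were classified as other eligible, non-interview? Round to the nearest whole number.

28

Numerator: 386 + 45 = 431
COOP2 = 431 / D = 0.510
D = 431 / 0.510 = 845.1
Other denominator terms total 817
other eligible, non-interview = 845.1 − 817 ≈ 28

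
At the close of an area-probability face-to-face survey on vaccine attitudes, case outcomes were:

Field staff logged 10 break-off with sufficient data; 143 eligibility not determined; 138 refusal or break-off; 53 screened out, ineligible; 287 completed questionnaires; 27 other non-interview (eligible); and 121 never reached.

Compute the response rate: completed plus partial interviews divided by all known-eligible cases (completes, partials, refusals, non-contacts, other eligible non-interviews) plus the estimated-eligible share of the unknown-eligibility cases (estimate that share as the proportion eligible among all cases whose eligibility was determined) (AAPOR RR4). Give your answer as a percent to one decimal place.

Top: 287 + 10 = 297
Known eligible: 287 + 10 + 138 + 121 + 27 = 583
e = 583 / (583 + 53) = 583 / 636 = 0.9167
e × U: 0.9167 × 143 = 131.09
Base: 583 + 131.09 = 714.09
RR4 = 297 / 714.09 = 0.4159

41.6%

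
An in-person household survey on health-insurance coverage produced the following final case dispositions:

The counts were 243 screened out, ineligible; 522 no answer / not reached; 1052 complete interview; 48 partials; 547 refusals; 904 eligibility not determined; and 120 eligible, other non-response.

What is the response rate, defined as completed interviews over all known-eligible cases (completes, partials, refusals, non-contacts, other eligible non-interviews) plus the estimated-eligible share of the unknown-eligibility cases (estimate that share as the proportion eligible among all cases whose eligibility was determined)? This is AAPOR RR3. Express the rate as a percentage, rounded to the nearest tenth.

33.9%

Numerator: 1052
Eligible (known): 1052 + 48 + 547 + 522 + 120 = 2289
e = 2289 / (2289 + 243) = 2289 / 2532 = 0.9040
Eligible share of unknowns: 0.9040 × 904 = 817.22
Denominator: 2289 + 817.22 = 3106.22
RR3 = 1052 / 3106.22 = 0.3387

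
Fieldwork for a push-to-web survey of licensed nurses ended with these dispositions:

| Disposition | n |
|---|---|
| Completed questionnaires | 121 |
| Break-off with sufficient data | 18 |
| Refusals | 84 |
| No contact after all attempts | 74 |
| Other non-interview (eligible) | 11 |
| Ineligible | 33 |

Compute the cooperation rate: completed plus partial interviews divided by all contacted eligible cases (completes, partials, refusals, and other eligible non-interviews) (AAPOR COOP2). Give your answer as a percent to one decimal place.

Num: 121 + 18 = 139
Denominator: 121 + 18 + 84 + 11 = 234
COOP2 = 139 / 234 = 0.5940

59.4%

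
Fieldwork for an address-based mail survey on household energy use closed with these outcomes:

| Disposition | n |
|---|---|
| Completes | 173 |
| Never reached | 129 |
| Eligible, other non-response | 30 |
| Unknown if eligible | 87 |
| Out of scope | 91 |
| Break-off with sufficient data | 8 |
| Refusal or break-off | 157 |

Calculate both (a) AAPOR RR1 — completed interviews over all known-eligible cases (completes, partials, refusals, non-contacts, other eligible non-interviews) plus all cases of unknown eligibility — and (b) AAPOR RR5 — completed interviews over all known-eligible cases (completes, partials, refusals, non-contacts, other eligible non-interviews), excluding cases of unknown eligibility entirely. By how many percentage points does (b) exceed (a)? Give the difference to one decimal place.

Num = 173
Denominator = 173 + 8 + 157 + 129 + 30 + 87 = 584
RR1 = 173 / 584 = 0.2962
Denominator = 173 + 8 + 157 + 129 + 30 = 497
RR5 = 173 / 497 = 0.3481
Difference = 34.81 − 29.62 = 5.19 percentage points

5.2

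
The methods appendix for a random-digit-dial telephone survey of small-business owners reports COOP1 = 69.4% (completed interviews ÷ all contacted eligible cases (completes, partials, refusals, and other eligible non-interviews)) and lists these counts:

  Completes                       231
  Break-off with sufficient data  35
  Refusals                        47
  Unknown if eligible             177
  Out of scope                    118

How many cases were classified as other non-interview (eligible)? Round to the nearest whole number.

COOP1 = 231 / D = 0.694
D = 231 / 0.694 = 332.9
Remaining denominator categories sum to 313
other non-interview (eligible) = 332.9 − 313 ≈ 20

20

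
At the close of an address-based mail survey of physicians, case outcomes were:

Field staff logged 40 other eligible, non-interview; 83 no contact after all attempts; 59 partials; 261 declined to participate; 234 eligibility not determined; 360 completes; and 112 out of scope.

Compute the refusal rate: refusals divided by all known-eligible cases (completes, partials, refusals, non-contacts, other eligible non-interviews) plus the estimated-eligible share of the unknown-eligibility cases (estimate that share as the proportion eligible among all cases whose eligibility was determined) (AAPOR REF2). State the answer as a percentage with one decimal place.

Num: 261
Eligible (known): 360 + 59 + 261 + 83 + 40 = 803
e = 803 / (803 + 112) = 803 / 915 = 0.8776
e × U: 0.8776 × 234 = 205.36
Denominator: 803 + 205.36 = 1008.36
REF2 = 261 / 1008.36 = 0.2588

25.9%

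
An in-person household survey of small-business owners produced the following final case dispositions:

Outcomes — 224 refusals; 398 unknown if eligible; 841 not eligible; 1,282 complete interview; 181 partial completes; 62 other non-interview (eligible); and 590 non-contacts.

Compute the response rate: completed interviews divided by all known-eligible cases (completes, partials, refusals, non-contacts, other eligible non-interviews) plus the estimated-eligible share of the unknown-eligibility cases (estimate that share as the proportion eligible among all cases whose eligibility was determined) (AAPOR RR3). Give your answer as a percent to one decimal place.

48.7%

Top = 1282
Determined eligible = 1282 + 181 + 224 + 590 + 62 = 2339
e = 2339 / (2339 + 841) = 2339 / 3180 = 0.7355
Eligible share of unknowns = 0.7355 × 398 = 292.73
Base = 2339 + 292.73 = 2631.73
RR3 = 1282 / 2631.73 = 0.4871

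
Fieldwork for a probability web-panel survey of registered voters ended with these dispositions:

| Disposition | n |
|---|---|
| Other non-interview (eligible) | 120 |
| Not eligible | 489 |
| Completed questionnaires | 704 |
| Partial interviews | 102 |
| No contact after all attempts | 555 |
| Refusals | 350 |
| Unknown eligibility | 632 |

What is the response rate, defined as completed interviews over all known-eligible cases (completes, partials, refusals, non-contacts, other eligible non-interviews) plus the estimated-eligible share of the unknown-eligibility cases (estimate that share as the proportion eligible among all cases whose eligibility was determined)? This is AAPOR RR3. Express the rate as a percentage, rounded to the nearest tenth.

Numerator = 704
Determined eligible = 704 + 102 + 350 + 555 + 120 = 1831
e = 1831 / (1831 + 489) = 1831 / 2320 = 0.7892
Estimated eligible among unknowns = 0.7892 × 632 = 498.77
Denominator = 1831 + 498.77 = 2329.77
RR3 = 704 / 2329.77 = 0.3022

30.2%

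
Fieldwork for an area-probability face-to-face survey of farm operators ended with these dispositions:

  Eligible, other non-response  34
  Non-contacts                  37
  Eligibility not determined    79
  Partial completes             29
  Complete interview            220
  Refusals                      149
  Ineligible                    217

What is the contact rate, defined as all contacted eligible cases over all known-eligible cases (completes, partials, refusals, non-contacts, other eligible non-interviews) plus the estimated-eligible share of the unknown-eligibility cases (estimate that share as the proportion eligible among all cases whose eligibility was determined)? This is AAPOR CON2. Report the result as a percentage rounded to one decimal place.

Num = 220 + 29 + 149 + 34 = 432
Eligible (known) = 220 + 29 + 149 + 37 + 34 = 469
e = 469 / (469 + 217) = 469 / 686 = 0.6837
Eligible share of unknowns = 0.6837 × 79 = 54.01
Denominator = 469 + 54.01 = 523.01
CON2 = 432 / 523.01 = 0.8260

82.6%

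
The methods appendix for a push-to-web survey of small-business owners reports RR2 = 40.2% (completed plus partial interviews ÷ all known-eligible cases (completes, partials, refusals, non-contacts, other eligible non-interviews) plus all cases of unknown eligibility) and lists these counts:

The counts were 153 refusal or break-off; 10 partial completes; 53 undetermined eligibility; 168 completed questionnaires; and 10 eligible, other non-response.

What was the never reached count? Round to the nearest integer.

Numerator → 168 + 10 = 178
RR2 = 178 / D = 0.402
D = 178 / 0.402 = 442.8
Remaining denominator categories sum to 394
never reached = 442.8 − 394 ≈ 49

49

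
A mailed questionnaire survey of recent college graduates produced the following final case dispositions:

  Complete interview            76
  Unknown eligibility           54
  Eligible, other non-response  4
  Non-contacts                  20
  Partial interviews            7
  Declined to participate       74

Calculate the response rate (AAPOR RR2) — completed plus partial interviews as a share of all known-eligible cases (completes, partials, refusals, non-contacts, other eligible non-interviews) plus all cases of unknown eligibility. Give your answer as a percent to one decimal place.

Top → 76 + 7 = 83
Denominator → 76 + 7 + 74 + 20 + 4 + 54 = 235
RR2 = 83 / 235 = 0.3532

35.3%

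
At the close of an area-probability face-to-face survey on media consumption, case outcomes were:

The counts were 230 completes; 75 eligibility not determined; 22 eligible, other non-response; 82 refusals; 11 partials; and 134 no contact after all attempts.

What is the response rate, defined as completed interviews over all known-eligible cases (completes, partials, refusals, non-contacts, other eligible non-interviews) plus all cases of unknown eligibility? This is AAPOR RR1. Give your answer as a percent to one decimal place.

41.5%

Top → 230
Base → 230 + 11 + 82 + 134 + 22 + 75 = 554
RR1 = 230 / 554 = 0.4152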